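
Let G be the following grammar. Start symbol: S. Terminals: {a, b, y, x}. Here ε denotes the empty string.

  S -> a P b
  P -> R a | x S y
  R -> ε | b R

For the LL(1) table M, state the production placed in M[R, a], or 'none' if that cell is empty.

R -> ε

FIRST(S) = {a}
FIRST(R) = {ε, b}
FIRST(P) = {a, b, x}  (via R a)
FOLLOW(S) includes $ since S is the start symbol.
FOLLOW(R): in P->R a, R is followed by a with FIRST {a}; in R->b R, the suffix after R is empty (adds nothing new). Thus FOLLOW(R) = {a}.
For R -> ε: FIRST(ε) = {ε}, so it goes in M[R, t] for t ∈ {}; since ε ∈ FIRST, also for every t ∈ FOLLOW(R) = {a}.
For R -> b R: FIRST(b R) = {b}, so it goes in M[R, t] for t ∈ {b}.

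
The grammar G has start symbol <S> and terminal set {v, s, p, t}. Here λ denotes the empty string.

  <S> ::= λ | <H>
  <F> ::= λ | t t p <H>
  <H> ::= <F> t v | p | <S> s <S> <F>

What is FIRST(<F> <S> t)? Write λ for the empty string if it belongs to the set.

FIRST(<F>): from <F>::=λ we get {λ}; from <F>::=t t p <H> we get {t}. So FIRST(<F>) = {λ, t}.
FIRST(<S>): from <S>::=λ we get {λ}; from <S>::=<H> we get {p, s, t}. So FIRST(<S>) = {λ, p, s, t}.
FIRST(<H>): from <H>::=<F> t v we get {t}; from <H>::=p we get {p}; from <H>::=<S> s <S> <F> we get {p, s, t}. So FIRST(<H>) = {p, s, t}.
FIRST(<F> <S> t): take FIRST of each symbol in turn, carrying on past any symbol whose FIRST contains λ; result {p, s, t}.

{p, s, t}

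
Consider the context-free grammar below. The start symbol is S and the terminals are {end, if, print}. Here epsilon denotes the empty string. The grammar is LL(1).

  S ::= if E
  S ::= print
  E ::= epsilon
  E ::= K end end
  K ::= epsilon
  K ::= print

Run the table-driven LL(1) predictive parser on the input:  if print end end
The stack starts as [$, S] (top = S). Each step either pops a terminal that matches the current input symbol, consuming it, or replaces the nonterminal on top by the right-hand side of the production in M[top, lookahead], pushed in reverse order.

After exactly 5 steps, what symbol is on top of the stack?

     Stack            Input               Action
  1  $ S              if print end end $  expand S ::= if E
  2  $ E if           if print end end $  match if
  3  $ E              print end end $     expand E ::= K end end
  4  $ end end K      print end end $     expand K ::= print
  5  $ end end print  print end end $     match print
Stack after step 5: $ end end (top = end).

end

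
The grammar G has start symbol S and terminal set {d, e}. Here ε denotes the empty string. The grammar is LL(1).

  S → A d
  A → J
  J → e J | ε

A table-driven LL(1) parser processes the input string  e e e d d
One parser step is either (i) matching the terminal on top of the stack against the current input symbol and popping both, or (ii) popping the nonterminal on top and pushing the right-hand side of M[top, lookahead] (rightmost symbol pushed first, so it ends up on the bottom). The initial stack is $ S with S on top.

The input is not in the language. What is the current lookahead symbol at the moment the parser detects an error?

step 1: stack=$ S  input=e e e d d $  — expand S → A d
step 2: stack=$ d A  input=e e e d d $  — expand A → J
step 3: stack=$ d J  input=e e e d d $  — expand J → e J
step 4: stack=$ d J e  input=e e e d d $  — match e
step 5: stack=$ d J  input=e e d d $  — expand J → e J
step 6: stack=$ d J e  input=e e d d $  — match e
step 7: stack=$ d J  input=e d d $  — expand J → e J
step 8: stack=$ d J e  input=e d d $  — match e
step 9: stack=$ d J  input=d d $  — expand J → ε
step 10: stack=$ d  input=d d $  — match d
step 11: stack=$  input=d $  — error: stack empty but input remains

d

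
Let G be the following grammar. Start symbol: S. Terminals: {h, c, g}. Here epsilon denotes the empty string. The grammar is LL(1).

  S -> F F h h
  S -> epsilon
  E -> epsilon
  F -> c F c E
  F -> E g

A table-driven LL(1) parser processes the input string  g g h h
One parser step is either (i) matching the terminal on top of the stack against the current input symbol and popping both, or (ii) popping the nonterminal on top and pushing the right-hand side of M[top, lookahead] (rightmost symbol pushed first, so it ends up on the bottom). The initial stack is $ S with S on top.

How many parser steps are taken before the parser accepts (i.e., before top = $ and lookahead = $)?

9

     Stack        Input      Action
  1  $ S          g g h h $  expand S -> F F h h
  2  $ h h F F    g g h h $  expand F -> E g
  3  $ h h F g E  g g h h $  expand E -> epsilon
  4  $ h h F g    g g h h $  match g
  5  $ h h F      g h h $    expand F -> E g
  6  $ h h g E    g h h $    expand E -> epsilon
  7  $ h h g      g h h $    match g
  8  $ h h        h h $      match h
  9  $ h          h $        match h
Accept reached after 9 steps.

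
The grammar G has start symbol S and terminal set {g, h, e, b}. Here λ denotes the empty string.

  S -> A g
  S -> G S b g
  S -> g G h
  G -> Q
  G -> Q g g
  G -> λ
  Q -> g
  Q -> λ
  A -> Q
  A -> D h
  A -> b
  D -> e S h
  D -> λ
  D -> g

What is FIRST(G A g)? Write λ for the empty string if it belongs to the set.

{b, e, g, h}

FIRST(Q): from Q->g we get {g}; from Q->λ we get {λ}. So FIRST(Q) = {λ, g}.
FIRST(D): from D->e S h we get {e}; from D->λ we get {λ}; from D->g we get {g}. So FIRST(D) = {λ, e, g}.
FIRST(G): from G->Q we get {λ, g}; from G->Q g g we get {g}; from G->λ we get {λ}. So FIRST(G) = {λ, g}.
FIRST(A): from A->Q we get {λ, g}; from A->D h we get {e, g, h}; from A->b we get {b}. So FIRST(A) = {λ, b, e, g, h}.
FIRST(S): from S->A g we get {b, e, g, h}; from S->G S b g we get {b, e, g, h}; from S->g G h we get {g}. So FIRST(S) = {b, e, g, h}.
FIRST(G A g): take FIRST of each symbol in turn, carrying on past any symbol whose FIRST contains λ; result {b, e, g, h}.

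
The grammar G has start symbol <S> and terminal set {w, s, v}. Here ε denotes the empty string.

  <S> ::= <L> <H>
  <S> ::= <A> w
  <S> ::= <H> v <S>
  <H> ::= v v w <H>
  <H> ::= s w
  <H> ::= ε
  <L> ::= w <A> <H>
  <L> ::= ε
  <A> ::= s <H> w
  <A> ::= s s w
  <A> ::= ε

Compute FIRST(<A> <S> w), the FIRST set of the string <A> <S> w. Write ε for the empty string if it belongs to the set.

FIRST(<H>) = {ε, s, v}
FIRST(<L>) = {ε, w}
FIRST(<A>) = {ε, s}
FIRST(<S>) = {ε, s, v, w}  (via <L> <H>, <A> w, <H> v <S>)
FIRST(<A> <S> w): take FIRST of each symbol in turn, carrying on past any symbol whose FIRST contains ε; result {s, v, w}.

{s, v, w}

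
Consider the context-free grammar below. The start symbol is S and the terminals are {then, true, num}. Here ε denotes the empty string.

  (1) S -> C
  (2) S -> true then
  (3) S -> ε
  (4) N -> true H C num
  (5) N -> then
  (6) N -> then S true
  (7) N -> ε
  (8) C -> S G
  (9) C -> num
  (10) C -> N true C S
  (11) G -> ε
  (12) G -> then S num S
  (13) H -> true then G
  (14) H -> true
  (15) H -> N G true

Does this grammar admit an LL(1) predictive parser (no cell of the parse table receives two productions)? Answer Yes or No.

No

FIRST(S) = {ε, num, then, true}
FIRST(N) = {ε, then, true}
FIRST(C) = {ε, num, then, true}
FIRST(G) = {ε, then}
FIRST(H) = {then, true}
FOLLOW(S) = {$, num, then, true}
FOLLOW(N) = {then, true}
FOLLOW(C) = {$, num, then, true}
FOLLOW(G) = {$, num, then, true}
FOLLOW(H) = {num, then, true}
Cell M[C, num] receives both C -> S G and C -> num — the grammar is not LL(1).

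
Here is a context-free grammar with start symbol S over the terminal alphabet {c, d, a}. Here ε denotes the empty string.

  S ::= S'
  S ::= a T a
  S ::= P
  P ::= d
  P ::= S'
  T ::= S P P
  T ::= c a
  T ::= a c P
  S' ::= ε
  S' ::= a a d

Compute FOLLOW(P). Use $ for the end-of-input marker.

{$, a, d}

FIRST(S') = {ε, a}
FIRST(P) = {ε, a, d}  (via S')
FIRST(S) = {ε, a, d}  (via S', P)
FIRST(T) = {ε, a, c, d}  (via S P P)
FOLLOW(S) includes $ since S is the start symbol.
FOLLOW(T): in S::=a T a, T is followed by a with FIRST {a}. Thus FOLLOW(T) = {a}.
FOLLOW(S): in T::=S P P, S is followed by P P with FIRST {ε, a, d}; in T::=S P P, the suffix after S is nullable, so FOLLOW(S) ⊇ FOLLOW(T) = {a}. Thus FOLLOW(S) = {$, a, d}.
FOLLOW(P): in S::=P, the suffix after P is empty, so FOLLOW(P) ⊇ FOLLOW(S) = {$, a, d}; in T::=S P P (occurrence 1), P is followed by P with FIRST {ε, a, d}; in T::=S P P (occurrence 1), the suffix after P is nullable, so FOLLOW(P) ⊇ FOLLOW(T) = {a}; in T::=S P P (occurrence 2), the suffix after P is empty, so FOLLOW(P) ⊇ FOLLOW(T) = {a}; in T::=a c P, the suffix after P is empty, so FOLLOW(P) ⊇ FOLLOW(T) = {a}. Thus FOLLOW(P) = {$, a, d}.
FOLLOW(S'): in S::=S', the suffix after S' is empty, so FOLLOW(S') ⊇ FOLLOW(S) = {$, a, d}; in P::=S', the suffix after S' is empty, so FOLLOW(S') ⊇ FOLLOW(P) = {$, a, d}. Thus FOLLOW(S') = {$, a, d}.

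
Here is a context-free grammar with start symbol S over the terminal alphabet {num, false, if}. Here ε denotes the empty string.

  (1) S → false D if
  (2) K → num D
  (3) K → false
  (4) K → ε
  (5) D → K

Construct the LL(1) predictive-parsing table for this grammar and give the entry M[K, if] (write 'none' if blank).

FIRST(S): from S→false D if we get {false}. So FIRST(S) = {false}.
FIRST(K): from K→num D we get {num}; from K→false we get {false}; from K→ε we get {ε}. So FIRST(K) = {ε, false, num}.
FIRST(D): from D→K we get {ε, false, num}. So FIRST(D) = {ε, false, num}.
FOLLOW(S) includes $ since S is the start symbol.
FOLLOW(K): in D→K, the suffix after K is empty, so FOLLOW(K) ⊇ FOLLOW(D) = {if}. Thus FOLLOW(K) = {if}.
FOLLOW(D): in S→false D if, D is followed by if with FIRST {if}; in K→num D, the suffix after D is empty, so FOLLOW(D) ⊇ FOLLOW(K) = {if}. Thus FOLLOW(D) = {if}.
For K → num D: FIRST(num D) = {num}, so it goes in M[K, t] for t ∈ {num}.
For K → false: FIRST(false) = {false}, so it goes in M[K, t] for t ∈ {false}.
For K → ε: FIRST(ε) = {ε}, so it goes in M[K, t] for t ∈ {}; since ε ∈ FIRST, also for every t ∈ FOLLOW(K) = {if}.

K → ε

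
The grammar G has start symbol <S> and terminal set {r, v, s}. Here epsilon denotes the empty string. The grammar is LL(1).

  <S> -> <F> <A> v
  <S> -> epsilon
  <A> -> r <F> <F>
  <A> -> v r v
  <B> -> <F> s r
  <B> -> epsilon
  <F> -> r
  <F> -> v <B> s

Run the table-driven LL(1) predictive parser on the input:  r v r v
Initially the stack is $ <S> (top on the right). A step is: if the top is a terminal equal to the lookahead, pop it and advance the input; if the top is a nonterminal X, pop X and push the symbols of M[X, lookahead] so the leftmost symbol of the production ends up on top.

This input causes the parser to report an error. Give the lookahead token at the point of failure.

$

step 1: stack=$ <S>  input=r v r v $  — expand <S> -> <F> <A> v
step 2: stack=$ v <A> <F>  input=r v r v $  — expand <F> -> r
step 3: stack=$ v <A> r  input=r v r v $  — match r
step 4: stack=$ v <A>  input=v r v $  — expand <A> -> v r v
step 5: stack=$ v v r v  input=v r v $  — match v
step 6: stack=$ v v r  input=r v $  — match r
step 7: stack=$ v v  input=v $  — match v
step 8: stack=$ v  input=$  — error: top is terminal v but lookahead is $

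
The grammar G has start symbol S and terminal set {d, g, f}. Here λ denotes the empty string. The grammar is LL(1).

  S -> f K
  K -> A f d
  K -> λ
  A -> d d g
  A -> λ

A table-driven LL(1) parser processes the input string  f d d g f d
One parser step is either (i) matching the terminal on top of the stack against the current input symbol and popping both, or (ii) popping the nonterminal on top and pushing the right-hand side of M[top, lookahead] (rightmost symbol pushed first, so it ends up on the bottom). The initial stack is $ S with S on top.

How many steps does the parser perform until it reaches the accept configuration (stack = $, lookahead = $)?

step 1: stack=$ S  input=f d d g f d $  — expand S -> f K
step 2: stack=$ K f  input=f d d g f d $  — match f
step 3: stack=$ K  input=d d g f d $  — expand K -> A f d
step 4: stack=$ d f A  input=d d g f d $  — expand A -> d d g
step 5: stack=$ d f g d d  input=d d g f d $  — match d
step 6: stack=$ d f g d  input=d g f d $  — match d
step 7: stack=$ d f g  input=g f d $  — match g
step 8: stack=$ d f  input=f d $  — match f
step 9: stack=$ d  input=d $  — match d
Accept reached after 9 steps.

9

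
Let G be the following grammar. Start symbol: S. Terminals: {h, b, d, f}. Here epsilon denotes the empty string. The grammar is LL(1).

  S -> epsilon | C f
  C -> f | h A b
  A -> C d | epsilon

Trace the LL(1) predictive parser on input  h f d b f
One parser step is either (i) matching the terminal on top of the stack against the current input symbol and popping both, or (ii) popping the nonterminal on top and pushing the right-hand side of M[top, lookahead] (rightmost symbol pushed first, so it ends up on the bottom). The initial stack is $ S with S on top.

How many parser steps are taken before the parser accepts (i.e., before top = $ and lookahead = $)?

step 1: stack=$ S  input=h f d b f $  — expand S -> C f
step 2: stack=$ f C  input=h f d b f $  — expand C -> h A b
step 3: stack=$ f b A h  input=h f d b f $  — match h
step 4: stack=$ f b A  input=f d b f $  — expand A -> C d
step 5: stack=$ f b d C  input=f d b f $  — expand C -> f
step 6: stack=$ f b d f  input=f d b f $  — match f
step 7: stack=$ f b d  input=d b f $  — match d
step 8: stack=$ f b  input=b f $  — match b
step 9: stack=$ f  input=f $  — match f
Accept reached after 9 steps.

9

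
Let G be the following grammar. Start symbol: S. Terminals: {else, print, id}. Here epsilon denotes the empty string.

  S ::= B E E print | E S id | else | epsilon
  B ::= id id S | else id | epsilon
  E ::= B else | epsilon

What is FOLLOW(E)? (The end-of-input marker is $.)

FIRST(B): from B::=id id S we get {id}; from B::=else id we get {else}; from B::=epsilon we get {epsilon}. So FIRST(B) = {epsilon, else, id}.
FIRST(E): from E::=B else we get {else, id}; from E::=epsilon we get {epsilon}. So FIRST(E) = {epsilon, else, id}.
FIRST(S): from S::=B E E print we get {else, id, print}; from S::=E S id we get {else, id, print}; from S::=else we get {else}; from S::=epsilon we get {epsilon}. So FIRST(S) = {epsilon, else, id, print}.
FOLLOW(S) includes $ since S is the start symbol.
FOLLOW(B): in S::=B E E print, B is followed by E E print with FIRST {else, id, print}; in E::=B else, B is followed by else with FIRST {else}. Thus FOLLOW(B) = {else, id, print}.
FOLLOW(S): in S::=E S id, S is followed by id with FIRST {id}; in B::=id id S, the suffix after S is empty, so FOLLOW(S) ⊇ FOLLOW(B) = {else, id, print}. Thus FOLLOW(S) = {$, else, id, print}.
FOLLOW(E): in S::=B E E print (occurrence 1), E is followed by E print with FIRST {else, id, print}; in S::=B E E print (occurrence 2), E is followed by print with FIRST {print}; in S::=E S id, E is followed by S id with FIRST {else, id, print}. Thus FOLLOW(E) = {else, id, print}.

{else, id, print}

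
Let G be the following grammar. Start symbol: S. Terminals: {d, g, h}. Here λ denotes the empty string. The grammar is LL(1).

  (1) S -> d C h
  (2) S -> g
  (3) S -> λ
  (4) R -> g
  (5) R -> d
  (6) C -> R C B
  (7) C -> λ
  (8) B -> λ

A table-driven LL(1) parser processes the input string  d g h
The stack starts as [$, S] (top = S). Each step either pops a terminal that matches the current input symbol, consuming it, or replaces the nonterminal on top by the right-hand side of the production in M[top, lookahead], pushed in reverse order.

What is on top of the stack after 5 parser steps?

C

step 1: stack=$ S  input=d g h $  — expand S -> d C h
step 2: stack=$ h C d  input=d g h $  — match d
step 3: stack=$ h C  input=g h $  — expand C -> R C B
step 4: stack=$ h B C R  input=g h $  — expand R -> g
step 5: stack=$ h B C g  input=g h $  — match g
Stack after step 5: $ h B C (top = C).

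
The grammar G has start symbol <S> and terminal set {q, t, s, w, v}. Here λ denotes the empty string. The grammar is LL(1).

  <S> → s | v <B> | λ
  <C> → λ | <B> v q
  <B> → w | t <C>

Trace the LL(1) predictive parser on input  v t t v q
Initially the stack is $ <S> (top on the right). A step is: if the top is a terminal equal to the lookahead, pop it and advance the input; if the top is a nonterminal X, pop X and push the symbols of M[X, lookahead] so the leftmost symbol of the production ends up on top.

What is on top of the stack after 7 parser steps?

step 1: stack=$ <S>  input=v t t v q $  — expand <S> → v <B>
step 2: stack=$ <B> v  input=v t t v q $  — match v
step 3: stack=$ <B>  input=t t v q $  — expand <B> → t <C>
step 4: stack=$ <C> t  input=t t v q $  — match t
step 5: stack=$ <C>  input=t v q $  — expand <C> → <B> v q
step 6: stack=$ q v <B>  input=t v q $  — expand <B> → t <C>
step 7: stack=$ q v <C> t  input=t v q $  — match t
Stack after step 7: $ q v <C> (top = <C>).

<C>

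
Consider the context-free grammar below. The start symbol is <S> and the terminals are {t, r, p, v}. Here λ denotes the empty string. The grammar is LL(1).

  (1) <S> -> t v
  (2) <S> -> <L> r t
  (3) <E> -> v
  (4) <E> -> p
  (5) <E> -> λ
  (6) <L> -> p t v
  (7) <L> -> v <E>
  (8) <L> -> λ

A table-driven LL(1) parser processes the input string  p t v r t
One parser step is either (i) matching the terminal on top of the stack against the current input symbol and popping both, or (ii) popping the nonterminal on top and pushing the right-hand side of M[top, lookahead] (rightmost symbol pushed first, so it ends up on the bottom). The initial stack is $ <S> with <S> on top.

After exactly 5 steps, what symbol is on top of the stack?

     Stack        Input        Action
  1  $ <S>        p t v r t $  expand <S> -> <L> r t
  2  $ t r <L>    p t v r t $  expand <L> -> p t v
  3  $ t r v t p  p t v r t $  match p
  4  $ t r v t    t v r t $    match t
  5  $ t r v      v r t $      match v
Stack after step 5: $ t r (top = r).

r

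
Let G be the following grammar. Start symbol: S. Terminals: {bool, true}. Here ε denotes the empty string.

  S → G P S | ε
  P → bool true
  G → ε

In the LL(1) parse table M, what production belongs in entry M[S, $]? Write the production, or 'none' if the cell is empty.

FIRST(P) = {bool}
FIRST(G) = {ε}
FIRST(S) = {ε, bool}  (via G P S)
FOLLOW(S) includes $ since S is the start symbol.
FOLLOW(S): in S→G P S, the suffix after S is empty (adds nothing new). Thus FOLLOW(S) = {$}.
For S → G P S: FIRST(G P S) = {bool}, so it goes in M[S, t] for t ∈ {bool}.
For S → ε: FIRST(ε) = {ε}, so it goes in M[S, t] for t ∈ {}; since ε ∈ FIRST, also for every t ∈ FOLLOW(S) = {$}.

S → ε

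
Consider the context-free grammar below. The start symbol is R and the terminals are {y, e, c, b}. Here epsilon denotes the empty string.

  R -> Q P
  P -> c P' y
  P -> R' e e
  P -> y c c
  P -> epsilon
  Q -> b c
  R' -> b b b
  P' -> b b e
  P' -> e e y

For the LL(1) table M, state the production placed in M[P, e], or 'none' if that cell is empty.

none

FIRST(Q): from Q->b c we get {b}. So FIRST(Q) = {b}.
FIRST(R'): from R'->b b b we get {b}. So FIRST(R') = {b}.
FIRST(P'): from P'->b b e we get {b}; from P'->e e y we get {e}. So FIRST(P') = {b, e}.
FIRST(R): from R->Q P we get {b}. So FIRST(R) = {b}.
FIRST(P): from P->c P' y we get {c}; from P->R' e e we get {b}; from P->y c c we get {y}; from P->epsilon we get {epsilon}. So FIRST(P) = {epsilon, b, c, y}.
FOLLOW(R) includes $ since R is the start symbol.
FOLLOW(R): R appears on no right-hand side. Thus FOLLOW(R) = {$}.
FOLLOW(P): in R->Q P, the suffix after P is empty, so FOLLOW(P) ⊇ FOLLOW(R) = {$}. Thus FOLLOW(P) = {$}.
For P -> c P' y: FIRST(c P' y) = {c}, so it goes in M[P, t] for t ∈ {c}.
For P -> R' e e: FIRST(R' e e) = {b}, so it goes in M[P, t] for t ∈ {b}.
For P -> y c c: FIRST(y c c) = {y}, so it goes in M[P, t] for t ∈ {y}.
For P -> epsilon: FIRST(epsilon) = {epsilon}, so it goes in M[P, t] for t ∈ {}; since epsilon ∈ FIRST, also for every t ∈ FOLLOW(P) = {$}.
None of these place a production in M[P, e].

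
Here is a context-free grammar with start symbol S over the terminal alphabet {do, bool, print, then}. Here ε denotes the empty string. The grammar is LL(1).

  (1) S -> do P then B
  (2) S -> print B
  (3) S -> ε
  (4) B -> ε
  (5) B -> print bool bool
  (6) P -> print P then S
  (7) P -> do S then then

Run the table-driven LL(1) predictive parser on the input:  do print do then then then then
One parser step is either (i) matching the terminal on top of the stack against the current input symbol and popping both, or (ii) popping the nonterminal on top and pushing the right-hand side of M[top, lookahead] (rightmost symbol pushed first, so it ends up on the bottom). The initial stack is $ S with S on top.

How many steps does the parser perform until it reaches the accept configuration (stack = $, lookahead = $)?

13

step 1: stack=$ S  input=do print do then then then then $  — expand S -> do P then B
step 2: stack=$ B then P do  input=do print do then then then then $  — match do
step 3: stack=$ B then P  input=print do then then then then $  — expand P -> print P then S
step 4: stack=$ B then S then P print  input=print do then then then then $  — match print
step 5: stack=$ B then S then P  input=do then then then then $  — expand P -> do S then then
step 6: stack=$ B then S then then then S do  input=do then then then then $  — match do
step 7: stack=$ B then S then then then S  input=then then then then $  — expand S -> ε
step 8: stack=$ B then S then then then  input=then then then then $  — match then
step 9: stack=$ B then S then then  input=then then then $  — match then
step 10: stack=$ B then S then  input=then then $  — match then
step 11: stack=$ B then S  input=then $  — expand S -> ε
step 12: stack=$ B then  input=then $  — match then
step 13: stack=$ B  input=$  — expand B -> ε
Accept reached after 13 steps.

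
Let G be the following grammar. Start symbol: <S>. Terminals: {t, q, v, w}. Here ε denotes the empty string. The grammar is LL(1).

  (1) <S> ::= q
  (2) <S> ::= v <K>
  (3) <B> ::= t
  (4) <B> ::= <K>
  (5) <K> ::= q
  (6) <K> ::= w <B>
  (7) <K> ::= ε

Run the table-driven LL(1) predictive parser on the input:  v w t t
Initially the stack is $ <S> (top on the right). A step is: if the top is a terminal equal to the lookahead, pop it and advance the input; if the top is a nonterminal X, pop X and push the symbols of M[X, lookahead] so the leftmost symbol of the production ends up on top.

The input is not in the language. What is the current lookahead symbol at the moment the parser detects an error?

t

step 1: stack=$ <S>  input=v w t t $  — expand <S> ::= v <K>
step 2: stack=$ <K> v  input=v w t t $  — match v
step 3: stack=$ <K>  input=w t t $  — expand <K> ::= w <B>
step 4: stack=$ <B> w  input=w t t $  — match w
step 5: stack=$ <B>  input=t t $  — expand <B> ::= t
step 6: stack=$ t  input=t t $  — match t
step 7: stack=$  input=t $  — error: stack empty but input remains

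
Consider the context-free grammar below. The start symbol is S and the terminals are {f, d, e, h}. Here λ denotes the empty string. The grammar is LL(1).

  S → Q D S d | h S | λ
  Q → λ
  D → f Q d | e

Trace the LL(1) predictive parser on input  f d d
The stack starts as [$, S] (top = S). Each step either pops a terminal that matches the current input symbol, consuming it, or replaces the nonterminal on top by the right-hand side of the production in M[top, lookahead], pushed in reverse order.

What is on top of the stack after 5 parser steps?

d

     Stack        Input    Action
  1  $ S          f d d $  expand S → Q D S d
  2  $ d S D Q    f d d $  expand Q → λ
  3  $ d S D      f d d $  expand D → f Q d
  4  $ d S d Q f  f d d $  match f
  5  $ d S d Q    d d $    expand Q → λ
Stack after step 5: $ d S d (top = d).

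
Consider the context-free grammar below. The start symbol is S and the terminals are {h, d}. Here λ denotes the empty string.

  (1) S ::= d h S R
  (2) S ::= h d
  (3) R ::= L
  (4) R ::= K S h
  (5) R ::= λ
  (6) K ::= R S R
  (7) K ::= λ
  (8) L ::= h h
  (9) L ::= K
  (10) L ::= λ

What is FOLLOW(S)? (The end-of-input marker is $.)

FIRST(S) = {d, h}
FIRST(R) = {λ, d, h}  (via L, K S h)
FIRST(K) = {λ, d, h}  (via R S R)
FIRST(L) = {λ, d, h}  (via K)
FOLLOW(S) includes $ since S is the start symbol.
FOLLOW(S): in S::=d h S R, S is followed by R with FIRST {λ, d, h}; in S::=d h S R, the suffix after S is nullable (adds nothing new); in R::=K S h, S is followed by h with FIRST {h}; in K::=R S R, S is followed by R with FIRST {λ, d, h}; in K::=R S R, the suffix after S is nullable, so FOLLOW(S) ⊇ FOLLOW(K) = {$, d, h}. Thus FOLLOW(S) = {$, d, h}.
FOLLOW(R): in S::=d h S R, the suffix after R is empty, so FOLLOW(R) ⊇ FOLLOW(S) = {$, d, h}; in K::=R S R (occurrence 1), R is followed by S R with FIRST {d, h}; in K::=R S R (occurrence 2), the suffix after R is empty, so FOLLOW(R) ⊇ FOLLOW(K) = {$, d, h}. Thus FOLLOW(R) = {$, d, h}.
FOLLOW(L): in R::=L, the suffix after L is empty, so FOLLOW(L) ⊇ FOLLOW(R) = {$, d, h}. Thus FOLLOW(L) = {$, d, h}.
FOLLOW(K): in R::=K S h, K is followed by S h with FIRST {d, h}; in L::=K, the suffix after K is empty, so FOLLOW(K) ⊇ FOLLOW(L) = {$, d, h}. Thus FOLLOW(K) = {$, d, h}.

{$, d, h}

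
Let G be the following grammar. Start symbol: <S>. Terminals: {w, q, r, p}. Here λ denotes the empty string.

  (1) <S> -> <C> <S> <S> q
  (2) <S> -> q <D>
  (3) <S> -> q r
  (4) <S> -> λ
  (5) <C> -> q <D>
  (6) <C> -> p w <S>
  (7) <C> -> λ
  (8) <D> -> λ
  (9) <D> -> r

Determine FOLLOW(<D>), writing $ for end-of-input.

FIRST(<C>): from <C>->q <D> we get {q}; from <C>->p w <S> we get {p}; from <C>->λ we get {λ}. So FIRST(<C>) = {λ, p, q}.
FIRST(<D>): from <D>->λ we get {λ}; from <D>->r we get {r}. So FIRST(<D>) = {λ, r}.
FIRST(<S>): from <S>-><C> <S> <S> q we get {p, q}; from <S>->q <D> we get {q}; from <S>->q r we get {q}; from <S>->λ we get {λ}. So FIRST(<S>) = {λ, p, q}.
FOLLOW(<S>) includes $ since <S> is the start symbol.
FOLLOW(<C>): in <S>-><C> <S> <S> q, <C> is followed by <S> <S> q with FIRST {p, q}. Thus FOLLOW(<C>) = {p, q}.
FOLLOW(<S>): in <S>-><C> <S> <S> q (occurrence 1), <S> is followed by <S> q with FIRST {p, q}; in <S>-><C> <S> <S> q (occurrence 2), <S> is followed by q with FIRST {q}; in <C>->p w <S>, the suffix after <S> is empty, so FOLLOW(<S>) ⊇ FOLLOW(<C>) = {p, q}. Thus FOLLOW(<S>) = {$, p, q}.
FOLLOW(<D>): in <S>->q <D>, the suffix after <D> is empty, so FOLLOW(<D>) ⊇ FOLLOW(<S>) = {$, p, q}; in <C>->q <D>, the suffix after <D> is empty, so FOLLOW(<D>) ⊇ FOLLOW(<C>) = {p, q}. Thus FOLLOW(<D>) = {$, p, q}.

{$, p, q}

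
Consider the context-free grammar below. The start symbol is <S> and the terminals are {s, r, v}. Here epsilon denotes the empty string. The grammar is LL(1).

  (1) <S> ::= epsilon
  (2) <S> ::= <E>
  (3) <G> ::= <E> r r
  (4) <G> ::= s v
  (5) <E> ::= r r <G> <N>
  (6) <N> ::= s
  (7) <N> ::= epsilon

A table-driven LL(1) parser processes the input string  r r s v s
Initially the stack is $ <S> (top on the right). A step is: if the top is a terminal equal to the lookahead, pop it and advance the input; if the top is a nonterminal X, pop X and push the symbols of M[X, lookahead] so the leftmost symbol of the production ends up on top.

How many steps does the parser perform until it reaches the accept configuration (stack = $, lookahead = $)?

9

step 1: stack=$ <S>  input=r r s v s $  — expand <S> ::= <E>
step 2: stack=$ <E>  input=r r s v s $  — expand <E> ::= r r <G> <N>
step 3: stack=$ <N> <G> r r  input=r r s v s $  — match r
step 4: stack=$ <N> <G> r  input=r s v s $  — match r
step 5: stack=$ <N> <G>  input=s v s $  — expand <G> ::= s v
step 6: stack=$ <N> v s  input=s v s $  — match s
step 7: stack=$ <N> v  input=v s $  — match v
step 8: stack=$ <N>  input=s $  — expand <N> ::= s
step 9: stack=$ s  input=s $  — match s
Accept reached after 9 steps.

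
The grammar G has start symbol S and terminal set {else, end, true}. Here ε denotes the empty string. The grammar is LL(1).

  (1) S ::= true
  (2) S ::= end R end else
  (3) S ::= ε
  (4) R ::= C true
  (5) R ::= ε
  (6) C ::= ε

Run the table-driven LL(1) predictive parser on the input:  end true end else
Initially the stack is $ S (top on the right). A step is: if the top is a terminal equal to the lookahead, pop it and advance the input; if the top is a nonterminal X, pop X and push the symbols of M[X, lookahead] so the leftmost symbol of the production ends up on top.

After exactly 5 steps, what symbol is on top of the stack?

     Stack              Input                Action
  1  $ S                end true end else $  expand S ::= end R end else
  2  $ else end R end   end true end else $  match end
  3  $ else end R       true end else $      expand R ::= C true
  4  $ else end true C  true end else $      expand C ::= ε
  5  $ else end true    true end else $      match true
Stack after step 5: $ else end (top = end).

end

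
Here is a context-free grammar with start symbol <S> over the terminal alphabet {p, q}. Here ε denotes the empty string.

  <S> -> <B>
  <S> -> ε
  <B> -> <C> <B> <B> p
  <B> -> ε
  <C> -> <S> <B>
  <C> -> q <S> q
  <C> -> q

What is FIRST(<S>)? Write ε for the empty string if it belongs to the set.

FIRST(<S>) = {ε, p, q}  (via <B>)
FIRST(<B>) = {ε, p, q}  (via <C> <B> <B> p)
FIRST(<C>) = {ε, p, q}  (via <S> <B>)

{ε, p, q}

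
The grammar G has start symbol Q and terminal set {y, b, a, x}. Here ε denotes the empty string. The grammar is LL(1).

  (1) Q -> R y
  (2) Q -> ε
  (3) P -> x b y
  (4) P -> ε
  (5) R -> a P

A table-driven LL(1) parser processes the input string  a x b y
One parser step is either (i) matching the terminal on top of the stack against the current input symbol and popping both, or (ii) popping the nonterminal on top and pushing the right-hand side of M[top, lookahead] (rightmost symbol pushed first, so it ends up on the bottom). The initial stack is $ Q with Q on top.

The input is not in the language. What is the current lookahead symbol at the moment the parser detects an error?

step 1: stack=$ Q  input=a x b y $  — expand Q -> R y
step 2: stack=$ y R  input=a x b y $  — expand R -> a P
step 3: stack=$ y P a  input=a x b y $  — match a
step 4: stack=$ y P  input=x b y $  — expand P -> x b y
step 5: stack=$ y y b x  input=x b y $  — match x
step 6: stack=$ y y b  input=b y $  — match b
step 7: stack=$ y y  input=y $  — match y
step 8: stack=$ y  input=$  — error: top is terminal y but lookahead is $

$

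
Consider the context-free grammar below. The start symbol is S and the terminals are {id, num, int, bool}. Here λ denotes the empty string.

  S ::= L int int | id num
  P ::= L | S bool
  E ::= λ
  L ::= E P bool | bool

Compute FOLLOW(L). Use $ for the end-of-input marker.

{bool, int}

FIRST(E): from E::=λ we get {λ}. So FIRST(E) = {λ}.
FIRST(S): from S::=L int int we get {bool, id}; from S::=id num we get {id}. So FIRST(S) = {bool, id}.
FIRST(P): from P::=L we get {bool, id}; from P::=S bool we get {bool, id}. So FIRST(P) = {bool, id}.
FIRST(L): from L::=E P bool we get {bool, id}; from L::=bool we get {bool}. So FIRST(L) = {bool, id}.
FOLLOW(S) includes $ since S is the start symbol.
FOLLOW(S): in P::=S bool, S is followed by bool with FIRST {bool}. Thus FOLLOW(S) = {$, bool}.
FOLLOW(P): in L::=E P bool, P is followed by bool with FIRST {bool}. Thus FOLLOW(P) = {bool}.
FOLLOW(E): in L::=E P bool, E is followed by P bool with FIRST {bool, id}. Thus FOLLOW(E) = {bool, id}.
FOLLOW(L): in S::=L int int, L is followed by int int with FIRST {int}; in P::=L, the suffix after L is empty, so FOLLOW(L) ⊇ FOLLOW(P) = {bool}. Thus FOLLOW(L) = {bool, int}.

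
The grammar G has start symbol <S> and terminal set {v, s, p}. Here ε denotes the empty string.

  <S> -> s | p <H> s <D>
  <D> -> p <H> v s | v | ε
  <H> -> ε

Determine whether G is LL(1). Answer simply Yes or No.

Yes

FIRST(<S>) = {p, s}
FIRST(<D>) = {ε, p, v}
FIRST(<H>) = {ε}
FOLLOW(<S>) = {$}
FOLLOW(<D>) = {$}
FOLLOW(<H>) = {s, v}
Each cell of M receives at most one production.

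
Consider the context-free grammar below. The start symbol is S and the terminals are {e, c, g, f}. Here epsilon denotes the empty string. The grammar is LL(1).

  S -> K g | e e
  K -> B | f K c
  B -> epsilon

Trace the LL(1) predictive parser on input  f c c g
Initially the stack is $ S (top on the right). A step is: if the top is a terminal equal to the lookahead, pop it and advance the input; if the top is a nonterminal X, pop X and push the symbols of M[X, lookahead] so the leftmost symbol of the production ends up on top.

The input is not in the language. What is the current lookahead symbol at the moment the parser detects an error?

c

     Stack      Input      Action
  1  $ S        f c c g $  expand S -> K g
  2  $ g K      f c c g $  expand K -> f K c
  3  $ g c K f  f c c g $  match f
  4  $ g c K    c c g $    expand K -> B
  5  $ g c B    c c g $    expand B -> epsilon
  6  $ g c      c c g $    match c
  7  $ g        c g $      error: top is terminal g but lookahead is c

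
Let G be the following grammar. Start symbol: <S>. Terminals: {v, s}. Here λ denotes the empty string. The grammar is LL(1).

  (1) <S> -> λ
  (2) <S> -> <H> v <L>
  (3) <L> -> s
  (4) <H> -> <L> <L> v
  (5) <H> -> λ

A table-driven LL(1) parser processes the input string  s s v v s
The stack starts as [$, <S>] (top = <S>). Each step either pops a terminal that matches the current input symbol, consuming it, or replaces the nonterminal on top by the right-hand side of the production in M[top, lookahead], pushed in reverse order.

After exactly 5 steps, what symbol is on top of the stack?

s

     Stack              Input        Action
  1  $ <S>              s s v v s $  expand <S> -> <H> v <L>
  2  $ <L> v <H>        s s v v s $  expand <H> -> <L> <L> v
  3  $ <L> v v <L> <L>  s s v v s $  expand <L> -> s
  4  $ <L> v v <L> s    s s v v s $  match s
  5  $ <L> v v <L>      s v v s $    expand <L> -> s
Stack after step 5: $ <L> v v s (top = s).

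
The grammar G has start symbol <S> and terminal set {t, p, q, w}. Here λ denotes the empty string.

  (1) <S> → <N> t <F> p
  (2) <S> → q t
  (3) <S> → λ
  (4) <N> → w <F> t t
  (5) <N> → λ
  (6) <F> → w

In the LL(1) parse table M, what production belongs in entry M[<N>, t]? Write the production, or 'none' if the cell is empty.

<N> → λ

FIRST(<N>) = {λ, w}
FIRST(<F>) = {w}
FIRST(<S>) = {λ, q, t, w}  (via <N> t <F> p)
FOLLOW(<S>) includes $ since <S> is the start symbol.
FOLLOW(<N>): in <S>→<N> t <F> p, <N> is followed by t <F> p with FIRST {t}. Thus FOLLOW(<N>) = {t}.
For <N> → w <F> t t: FIRST(w <F> t t) = {w}, so it goes in M[<N>, t] for t ∈ {w}.
For <N> → λ: FIRST(λ) = {λ}, so it goes in M[<N>, t] for t ∈ {}; since λ ∈ FIRST, also for every t ∈ FOLLOW(<N>) = {t}.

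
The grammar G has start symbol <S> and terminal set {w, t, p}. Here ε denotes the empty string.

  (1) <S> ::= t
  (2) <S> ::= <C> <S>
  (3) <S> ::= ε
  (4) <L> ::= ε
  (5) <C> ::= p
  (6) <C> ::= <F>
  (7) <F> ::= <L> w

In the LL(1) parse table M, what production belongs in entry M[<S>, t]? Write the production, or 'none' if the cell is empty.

FIRST(<L>): from <L>::=ε we get {ε}. So FIRST(<L>) = {ε}.
FIRST(<F>): from <F>::=<L> w we get {w}. So FIRST(<F>) = {w}.
FIRST(<C>): from <C>::=p we get {p}; from <C>::=<F> we get {w}. So FIRST(<C>) = {p, w}.
FIRST(<S>): from <S>::=t we get {t}; from <S>::=<C> <S> we get {p, w}; from <S>::=ε we get {ε}. So FIRST(<S>) = {ε, p, t, w}.
FOLLOW(<S>) includes $ since <S> is the start symbol.
FOLLOW(<S>): in <S>::=<C> <S>, the suffix after <S> is empty (adds nothing new). Thus FOLLOW(<S>) = {$}.
For <S> ::= t: FIRST(t) = {t}, so it goes in M[<S>, t] for t ∈ {t}.
For <S> ::= <C> <S>: FIRST(<C> <S>) = {p, w}, so it goes in M[<S>, t] for t ∈ {p, w}.
For <S> ::= ε: FIRST(ε) = {ε}, so it goes in M[<S>, t] for t ∈ {}; since ε ∈ FIRST, also for every t ∈ FOLLOW(<S>) = {$}.

<S> ::= t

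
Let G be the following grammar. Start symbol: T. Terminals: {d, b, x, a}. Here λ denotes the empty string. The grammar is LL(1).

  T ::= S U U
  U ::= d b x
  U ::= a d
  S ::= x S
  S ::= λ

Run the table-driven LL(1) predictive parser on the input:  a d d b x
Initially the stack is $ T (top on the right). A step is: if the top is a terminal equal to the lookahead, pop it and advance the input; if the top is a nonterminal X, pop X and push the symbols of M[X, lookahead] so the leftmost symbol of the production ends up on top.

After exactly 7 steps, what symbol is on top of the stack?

b

step 1: stack=$ T  input=a d d b x $  — expand T ::= S U U
step 2: stack=$ U U S  input=a d d b x $  — expand S ::= λ
step 3: stack=$ U U  input=a d d b x $  — expand U ::= a d
step 4: stack=$ U d a  input=a d d b x $  — match a
step 5: stack=$ U d  input=d d b x $  — match d
step 6: stack=$ U  input=d b x $  — expand U ::= d b x
step 7: stack=$ x b d  input=d b x $  — match d
Stack after step 7: $ x b (top = b).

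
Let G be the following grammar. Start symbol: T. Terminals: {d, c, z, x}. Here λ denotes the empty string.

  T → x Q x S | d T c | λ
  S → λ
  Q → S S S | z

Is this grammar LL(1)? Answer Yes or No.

FIRST(T) = {λ, d, x}
FIRST(S) = {λ}
FIRST(Q) = {λ, z}
FOLLOW(T) = {$, c}
FOLLOW(S) = {$, c, x}
FOLLOW(Q) = {x}
Each cell of M receives at most one production.

Yes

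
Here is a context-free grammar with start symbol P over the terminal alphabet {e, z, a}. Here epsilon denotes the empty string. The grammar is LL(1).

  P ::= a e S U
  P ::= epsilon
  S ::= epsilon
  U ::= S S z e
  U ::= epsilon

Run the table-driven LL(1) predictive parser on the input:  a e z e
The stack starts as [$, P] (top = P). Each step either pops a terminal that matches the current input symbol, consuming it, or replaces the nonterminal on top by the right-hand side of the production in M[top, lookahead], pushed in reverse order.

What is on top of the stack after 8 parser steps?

e

     Stack      Input      Action
  1  $ P        a e z e $  expand P ::= a e S U
  2  $ U S e a  a e z e $  match a
  3  $ U S e    e z e $    match e
  4  $ U S      z e $      expand S ::= epsilon
  5  $ U        z e $      expand U ::= S S z e
  6  $ e z S S  z e $      expand S ::= epsilon
  7  $ e z S    z e $      expand S ::= epsilon
  8  $ e z      z e $      match z
Stack after step 8: $ e (top = e).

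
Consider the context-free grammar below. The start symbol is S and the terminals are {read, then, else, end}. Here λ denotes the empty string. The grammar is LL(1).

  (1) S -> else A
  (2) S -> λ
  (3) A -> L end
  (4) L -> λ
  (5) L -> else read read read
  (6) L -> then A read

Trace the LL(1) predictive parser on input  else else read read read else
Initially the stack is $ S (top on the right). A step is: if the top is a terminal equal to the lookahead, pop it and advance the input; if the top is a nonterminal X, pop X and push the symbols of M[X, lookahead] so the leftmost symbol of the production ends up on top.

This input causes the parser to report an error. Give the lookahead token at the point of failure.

else

     Stack                      Input                            Action
  1  $ S                        else else read read read else $  expand S -> else A
  2  $ A else                   else else read read read else $  match else
  3  $ A                        else read read read else $       expand A -> L end
  4  $ end L                    else read read read else $       expand L -> else read read read
  5  $ end read read read else  else read read read else $       match else
  6  $ end read read read       read read read else $            match read
  7  $ end read read            read read else $                 match read
  8  $ end read                 read else $                      match read
  9  $ end                      else $                           error: top is terminal end but lookahead is else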